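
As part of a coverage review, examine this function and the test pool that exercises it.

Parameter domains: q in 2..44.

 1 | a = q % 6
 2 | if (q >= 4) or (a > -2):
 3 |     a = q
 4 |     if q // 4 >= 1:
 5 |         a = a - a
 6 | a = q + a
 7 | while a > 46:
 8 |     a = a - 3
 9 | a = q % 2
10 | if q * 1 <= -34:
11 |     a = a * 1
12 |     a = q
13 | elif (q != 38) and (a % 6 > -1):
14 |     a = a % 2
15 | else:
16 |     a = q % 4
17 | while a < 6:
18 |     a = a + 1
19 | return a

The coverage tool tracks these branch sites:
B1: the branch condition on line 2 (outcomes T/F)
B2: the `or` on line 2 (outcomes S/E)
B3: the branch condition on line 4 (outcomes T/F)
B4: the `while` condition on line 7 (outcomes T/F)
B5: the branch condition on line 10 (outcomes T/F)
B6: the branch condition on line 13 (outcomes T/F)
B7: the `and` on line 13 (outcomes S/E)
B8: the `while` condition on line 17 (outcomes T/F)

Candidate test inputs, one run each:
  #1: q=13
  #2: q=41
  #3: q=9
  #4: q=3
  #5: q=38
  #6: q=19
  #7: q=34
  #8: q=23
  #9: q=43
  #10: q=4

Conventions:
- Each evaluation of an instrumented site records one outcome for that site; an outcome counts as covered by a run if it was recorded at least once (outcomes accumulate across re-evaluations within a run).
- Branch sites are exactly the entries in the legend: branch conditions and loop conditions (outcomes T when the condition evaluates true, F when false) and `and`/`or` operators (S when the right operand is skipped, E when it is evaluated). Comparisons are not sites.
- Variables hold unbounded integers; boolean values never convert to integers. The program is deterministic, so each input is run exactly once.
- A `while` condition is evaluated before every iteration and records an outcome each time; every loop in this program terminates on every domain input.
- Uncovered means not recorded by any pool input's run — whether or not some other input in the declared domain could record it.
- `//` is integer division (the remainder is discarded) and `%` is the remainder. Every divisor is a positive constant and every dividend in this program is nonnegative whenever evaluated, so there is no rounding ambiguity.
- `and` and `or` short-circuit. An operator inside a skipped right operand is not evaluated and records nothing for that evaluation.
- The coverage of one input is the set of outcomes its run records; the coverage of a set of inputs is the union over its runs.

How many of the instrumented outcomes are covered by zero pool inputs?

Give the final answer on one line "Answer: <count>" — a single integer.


input #1, q=13: outcomes B1=T, B2=S, B3=T, B4=F, B5=F, B6=T, B7=E, B8=T, B8=F
input #2, q=41: outcomes B1=T, B2=S, B3=T, B4=F, B5=F, B6=T, B7=E, B8=T, B8=F
input #3, q=9: outcomes B1=T, B2=S, B3=T, B4=F, B5=F, B6=T, B7=E, B8=T, B8=F
input #4, q=3: outcomes B1=T, B2=E, B3=F, B4=F, B5=F, B6=T, B7=E, B8=T, B8=F
input #5, q=38: outcomes B1=T, B2=S, B3=T, B4=F, B5=F, B6=F, B7=S, B8=T, B8=F
input #6, q=19: outcomes B1=T, B2=S, B3=T, B4=F, B5=F, B6=T, B7=E, B8=T, B8=F
input #7, q=34: outcomes B1=T, B2=S, B3=T, B4=F, B5=F, B6=T, B7=E, B8=T, B8=F
input #8, q=23: outcomes B1=T, B2=S, B3=T, B4=F, B5=F, B6=T, B7=E, B8=T, B8=F
input #9, q=43: outcomes B1=T, B2=S, B3=T, B4=F, B5=F, B6=T, B7=E, B8=T, B8=F
input #10, q=4: outcomes B1=T, B2=S, B3=T, B4=F, B5=F, B6=T, B7=E, B8=T, B8=F
union over the pool: B1=T, B2=S, B2=E, B3=T, B3=F, B4=F, B5=F, B6=T, B6=F, B7=S, B7=E, B8=T, B8=F
uncovered (3 of 16): B1=F, B4=T, B5=T
Answer: 3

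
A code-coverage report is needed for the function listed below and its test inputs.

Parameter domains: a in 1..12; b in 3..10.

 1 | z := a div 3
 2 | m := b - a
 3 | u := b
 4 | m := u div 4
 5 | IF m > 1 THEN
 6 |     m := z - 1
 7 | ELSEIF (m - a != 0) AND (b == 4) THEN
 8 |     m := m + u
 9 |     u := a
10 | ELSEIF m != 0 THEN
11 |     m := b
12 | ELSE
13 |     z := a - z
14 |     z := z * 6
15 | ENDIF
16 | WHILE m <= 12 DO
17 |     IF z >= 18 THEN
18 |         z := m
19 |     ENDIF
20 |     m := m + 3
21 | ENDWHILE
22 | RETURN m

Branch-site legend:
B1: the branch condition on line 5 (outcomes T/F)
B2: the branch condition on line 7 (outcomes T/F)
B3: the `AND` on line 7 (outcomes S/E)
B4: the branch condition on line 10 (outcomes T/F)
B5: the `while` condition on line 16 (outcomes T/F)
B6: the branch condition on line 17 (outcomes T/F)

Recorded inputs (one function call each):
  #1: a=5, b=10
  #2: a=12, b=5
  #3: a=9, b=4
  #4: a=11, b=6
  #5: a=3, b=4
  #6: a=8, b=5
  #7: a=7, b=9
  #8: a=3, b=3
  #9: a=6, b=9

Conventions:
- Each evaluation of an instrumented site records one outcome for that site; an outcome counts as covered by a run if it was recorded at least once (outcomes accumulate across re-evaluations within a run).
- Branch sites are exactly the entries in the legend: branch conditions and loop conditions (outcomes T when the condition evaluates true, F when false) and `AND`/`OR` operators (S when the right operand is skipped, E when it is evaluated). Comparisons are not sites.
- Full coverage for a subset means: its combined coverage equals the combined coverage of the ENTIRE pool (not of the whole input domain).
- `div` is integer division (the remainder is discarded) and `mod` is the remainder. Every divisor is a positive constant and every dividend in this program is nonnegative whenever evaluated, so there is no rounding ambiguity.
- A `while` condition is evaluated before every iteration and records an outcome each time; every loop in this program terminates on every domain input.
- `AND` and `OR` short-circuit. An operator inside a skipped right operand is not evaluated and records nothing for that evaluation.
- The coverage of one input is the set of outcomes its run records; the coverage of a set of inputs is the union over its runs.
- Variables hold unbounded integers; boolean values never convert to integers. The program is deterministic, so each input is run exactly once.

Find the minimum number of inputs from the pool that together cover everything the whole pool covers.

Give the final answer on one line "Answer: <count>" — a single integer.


run #1 (a=5, b=10) runs B1->T, B5->T, B6->F, B5->T, B6->F, B5->T, B6->F, B5->T, B6->F, B5->T, B6->F, B5->F; records B1=T, B5=T, B5=F, B6=F
run #2 (a=12, b=5) runs B1->F, B3->E, B2->F, B4->T, B5->T, B6->F, B5->T, B6->F, B5->T, B6->F, B5->F; records B1=F, B2=F, B3=E, B4=T, B5=T, B5=F, B6=F
run #3 (a=9, b=4) runs B1->F, B3->E, B2->T, B5->T, B6->F, B5->T, B6->F, B5->T, B6->F, B5->F; records B1=F, B2=T, B3=E, B5=T, B5=F, B6=F
run #4 (a=11, b=6) runs B1->F, B3->E, B2->F, B4->T, B5->T, B6->F, B5->T, B6->F, B5->T, B6->F, B5->F; records B1=F, B2=F, B3=E, B4=T, B5=T, B5=F, B6=F
run #5 (a=3, b=4) runs B1->F, B3->E, B2->T, B5->T, B6->F, B5->T, B6->F, B5->T, B6->F, B5->F; records B1=F, B2=T, B3=E, B5=T, B5=F, B6=F
run #6 (a=8, b=5) runs B1->F, B3->E, B2->F, B4->T, B5->T, B6->F, B5->T, B6->F, B5->T, B6->F, B5->F; records B1=F, B2=F, B3=E, B4=T, B5=T, B5=F, B6=F
run #7 (a=7, b=9) runs B1->T, B5->T, B6->F, B5->T, B6->F, B5->T, B6->F, B5->T, B6->F, B5->F; records B1=T, B5=T, B5=F, B6=F
run #8 (a=3, b=3) runs B1->F, B3->E, B2->F, B4->F, B5->T, B6->F, B5->T, B6->F, B5->T, B6->F, B5->T, B6->F, B5->T, B6->F, ...; records B1=F, B2=F, B3=E, B4=F, B5=T, B5=F, B6=F
run #9 (a=6, b=9) runs B1->T, B5->T, B6->F, B5->T, B6->F, B5->T, B6->F, B5->T, B6->F, B5->F; records B1=T, B5=T, B5=F, B6=F
pool-wide coverage (10 outcomes): B1=T, B1=F, B2=T, B2=F, B3=E, B4=T, B4=F, B5=T, B5=F, B6=F
every size-1 subset falls short of the 10 outcomes (best: 7/10)
every size-2 subset falls short of the 10 outcomes (best: 8/10)
every size-3 subset falls short of the 10 outcomes (best: 9/10)
the canonical winner is {1, 2, 3, 8}: size 4, full 10-outcome coverage, earliest index list among size-4 covers
Answer: 4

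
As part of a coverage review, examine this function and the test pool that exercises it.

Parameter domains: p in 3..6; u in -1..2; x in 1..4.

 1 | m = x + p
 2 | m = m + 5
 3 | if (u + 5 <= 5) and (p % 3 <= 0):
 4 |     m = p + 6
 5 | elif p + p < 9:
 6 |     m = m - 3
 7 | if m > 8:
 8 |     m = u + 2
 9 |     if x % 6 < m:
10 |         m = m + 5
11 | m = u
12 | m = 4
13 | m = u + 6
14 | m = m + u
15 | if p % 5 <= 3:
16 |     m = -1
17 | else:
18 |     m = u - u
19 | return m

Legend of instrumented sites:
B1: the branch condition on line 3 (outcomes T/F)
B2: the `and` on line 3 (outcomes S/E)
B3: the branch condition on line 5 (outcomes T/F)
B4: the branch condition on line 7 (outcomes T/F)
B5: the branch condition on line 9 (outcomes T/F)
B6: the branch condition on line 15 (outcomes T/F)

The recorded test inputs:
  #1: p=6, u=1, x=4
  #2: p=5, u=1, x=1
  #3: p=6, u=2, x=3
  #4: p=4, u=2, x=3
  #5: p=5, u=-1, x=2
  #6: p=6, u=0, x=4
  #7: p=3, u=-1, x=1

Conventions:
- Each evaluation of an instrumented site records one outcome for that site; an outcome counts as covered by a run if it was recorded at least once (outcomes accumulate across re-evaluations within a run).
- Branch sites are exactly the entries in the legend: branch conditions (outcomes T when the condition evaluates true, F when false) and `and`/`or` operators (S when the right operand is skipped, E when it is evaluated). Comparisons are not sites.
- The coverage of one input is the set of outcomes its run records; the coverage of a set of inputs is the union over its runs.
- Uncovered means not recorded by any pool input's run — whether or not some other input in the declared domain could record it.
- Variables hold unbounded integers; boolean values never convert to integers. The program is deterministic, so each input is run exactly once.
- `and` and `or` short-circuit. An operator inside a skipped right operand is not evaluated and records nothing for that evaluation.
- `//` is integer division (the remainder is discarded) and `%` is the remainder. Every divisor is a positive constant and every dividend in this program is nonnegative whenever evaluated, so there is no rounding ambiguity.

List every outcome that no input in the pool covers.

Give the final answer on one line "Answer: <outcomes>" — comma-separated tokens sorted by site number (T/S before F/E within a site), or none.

input #1, p=6, u=1, x=4: events B2->S, B1->F, B3->F, B4->T, B5->F, B6->T; outcomes B1=F, B2=S, B3=F, B4=T, B5=F, B6=T
input #2, p=5, u=1, x=1: events B2->S, B1->F, B3->F, B4->T, B5->T, B6->T; outcomes B1=F, B2=S, B3=F, B4=T, B5=T, B6=T
input #3, p=6, u=2, x=3: events B2->S, B1->F, B3->F, B4->T, B5->T, B6->T; outcomes B1=F, B2=S, B3=F, B4=T, B5=T, B6=T
input #4, p=4, u=2, x=3: events B2->S, B1->F, B3->T, B4->T, B5->T, B6->F; outcomes B1=F, B2=S, B3=T, B4=T, B5=T, B6=F
input #5, p=5, u=-1, x=2: events B2->E, B1->F, B3->F, B4->T, B5->F, B6->T; outcomes B1=F, B2=E, B3=F, B4=T, B5=F, B6=T
input #6, p=6, u=0, x=4: events B2->E, B1->T, B4->T, B5->F, B6->T; outcomes B1=T, B2=E, B4=T, B5=F, B6=T
input #7, p=3, u=-1, x=1: events B2->E, B1->T, B4->T, B5->F, B6->T; outcomes B1=T, B2=E, B4=T, B5=F, B6=T
union over the pool: B1=T, B1=F, B2=S, B2=E, B3=T, B3=F, B4=T, B5=T, B5=F, B6=T, B6=F
uncovered (1 of 12): B4=F

Answer: B4=F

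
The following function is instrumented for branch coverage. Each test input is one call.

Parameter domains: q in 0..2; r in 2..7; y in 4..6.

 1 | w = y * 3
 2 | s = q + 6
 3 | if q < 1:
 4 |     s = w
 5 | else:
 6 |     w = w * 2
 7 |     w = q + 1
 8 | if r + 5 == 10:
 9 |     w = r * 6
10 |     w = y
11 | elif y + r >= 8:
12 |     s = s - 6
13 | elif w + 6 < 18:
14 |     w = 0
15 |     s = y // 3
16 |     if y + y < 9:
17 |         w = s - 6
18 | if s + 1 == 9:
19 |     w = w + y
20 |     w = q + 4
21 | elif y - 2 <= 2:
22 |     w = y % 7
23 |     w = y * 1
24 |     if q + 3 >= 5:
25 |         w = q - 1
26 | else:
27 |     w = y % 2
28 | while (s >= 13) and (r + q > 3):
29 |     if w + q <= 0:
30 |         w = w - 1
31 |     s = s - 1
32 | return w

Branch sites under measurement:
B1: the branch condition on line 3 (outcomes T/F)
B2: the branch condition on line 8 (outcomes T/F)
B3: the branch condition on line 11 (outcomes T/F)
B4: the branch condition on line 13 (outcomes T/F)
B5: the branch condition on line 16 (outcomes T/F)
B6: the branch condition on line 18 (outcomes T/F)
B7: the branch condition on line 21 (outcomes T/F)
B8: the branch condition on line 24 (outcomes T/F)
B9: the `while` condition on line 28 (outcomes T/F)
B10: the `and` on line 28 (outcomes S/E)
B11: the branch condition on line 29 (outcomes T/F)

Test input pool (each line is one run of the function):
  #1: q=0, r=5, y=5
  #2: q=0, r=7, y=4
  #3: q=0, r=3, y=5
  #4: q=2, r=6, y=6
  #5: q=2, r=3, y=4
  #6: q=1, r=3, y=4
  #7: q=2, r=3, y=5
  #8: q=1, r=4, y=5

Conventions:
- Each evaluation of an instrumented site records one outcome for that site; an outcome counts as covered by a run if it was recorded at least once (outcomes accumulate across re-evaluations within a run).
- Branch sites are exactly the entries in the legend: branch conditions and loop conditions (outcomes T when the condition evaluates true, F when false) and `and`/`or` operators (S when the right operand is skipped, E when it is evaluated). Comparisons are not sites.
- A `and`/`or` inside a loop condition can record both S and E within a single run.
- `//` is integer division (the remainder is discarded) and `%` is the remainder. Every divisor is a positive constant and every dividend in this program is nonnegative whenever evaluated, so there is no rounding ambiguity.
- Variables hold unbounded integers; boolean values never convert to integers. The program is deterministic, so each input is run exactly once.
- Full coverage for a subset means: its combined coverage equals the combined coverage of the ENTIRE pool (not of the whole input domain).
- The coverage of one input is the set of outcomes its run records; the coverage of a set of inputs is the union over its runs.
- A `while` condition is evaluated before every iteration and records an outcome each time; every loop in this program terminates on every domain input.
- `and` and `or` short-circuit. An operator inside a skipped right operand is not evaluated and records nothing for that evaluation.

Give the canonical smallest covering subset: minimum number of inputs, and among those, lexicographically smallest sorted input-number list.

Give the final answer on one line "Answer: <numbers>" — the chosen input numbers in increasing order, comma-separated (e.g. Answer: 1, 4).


input #1, q=0, r=5, y=5: events B1->T, B2->T, B6->F, B7->F, B10->E, B9->T, B11->F, B10->E, B9->T, B11->F, B10->E, B9->T, B11->F, B10->S, ...; outcomes B1=T, B2=T, B6=F, B7=F, B9=T, B9=F, B10=S, B10=E, B11=F
input #2, q=0, r=7, y=4: events B1->T, B2->F, B3->T, B6->F, B7->T, B8->F, B10->S, B9->F; outcomes B1=T, B2=F, B3=T, B6=F, B7=T, B8=F, B9=F, B10=S
input #3, q=0, r=3, y=5: events B1->T, B2->F, B3->T, B6->F, B7->F, B10->S, B9->F; outcomes B1=T, B2=F, B3=T, B6=F, B7=F, B9=F, B10=S
input #4, q=2, r=6, y=6: events B1->F, B2->F, B3->T, B6->F, B7->F, B10->S, B9->F; outcomes B1=F, B2=F, B3=T, B6=F, B7=F, B9=F, B10=S
input #5, q=2, r=3, y=4: events B1->F, B2->F, B3->F, B4->T, B5->T, B6->F, B7->T, B8->T, B10->S, B9->F; outcomes B1=F, B2=F, B3=F, B4=T, B5=T, B6=F, B7=T, B8=T, B9=F, B10=S
input #6, q=1, r=3, y=4: events B1->F, B2->F, B3->F, B4->T, B5->T, B6->F, B7->T, B8->F, B10->S, B9->F; outcomes B1=F, B2=F, B3=F, B4=T, B5=T, B6=F, B7=T, B8=F, B9=F, B10=S
input #7, q=2, r=3, y=5: events B1->F, B2->F, B3->T, B6->F, B7->F, B10->S, B9->F; outcomes B1=F, B2=F, B3=T, B6=F, B7=F, B9=F, B10=S
input #8, q=1, r=4, y=5: events B1->F, B2->F, B3->T, B6->F, B7->F, B10->S, B9->F; outcomes B1=F, B2=F, B3=T, B6=F, B7=F, B9=F, B10=S
the full pool covers 18 outcomes: B1=T, B1=F, B2=T, B2=F, B3=T, B3=F, B4=T, B5=T, B6=F, B7=T, B7=F, B8=T, B8=F, B9=T, B9=F, B10=S, B10=E, B11=F
no size-1 subset reaches all 18 outcomes (best union: 10/18)
no size-2 subset reaches all 18 outcomes (best union: 16/18)
size 3: inputs {1, 2, 5} cover all 18 outcomes, and no lexicographically smaller subset of this size does
Answer: 1, 2, 5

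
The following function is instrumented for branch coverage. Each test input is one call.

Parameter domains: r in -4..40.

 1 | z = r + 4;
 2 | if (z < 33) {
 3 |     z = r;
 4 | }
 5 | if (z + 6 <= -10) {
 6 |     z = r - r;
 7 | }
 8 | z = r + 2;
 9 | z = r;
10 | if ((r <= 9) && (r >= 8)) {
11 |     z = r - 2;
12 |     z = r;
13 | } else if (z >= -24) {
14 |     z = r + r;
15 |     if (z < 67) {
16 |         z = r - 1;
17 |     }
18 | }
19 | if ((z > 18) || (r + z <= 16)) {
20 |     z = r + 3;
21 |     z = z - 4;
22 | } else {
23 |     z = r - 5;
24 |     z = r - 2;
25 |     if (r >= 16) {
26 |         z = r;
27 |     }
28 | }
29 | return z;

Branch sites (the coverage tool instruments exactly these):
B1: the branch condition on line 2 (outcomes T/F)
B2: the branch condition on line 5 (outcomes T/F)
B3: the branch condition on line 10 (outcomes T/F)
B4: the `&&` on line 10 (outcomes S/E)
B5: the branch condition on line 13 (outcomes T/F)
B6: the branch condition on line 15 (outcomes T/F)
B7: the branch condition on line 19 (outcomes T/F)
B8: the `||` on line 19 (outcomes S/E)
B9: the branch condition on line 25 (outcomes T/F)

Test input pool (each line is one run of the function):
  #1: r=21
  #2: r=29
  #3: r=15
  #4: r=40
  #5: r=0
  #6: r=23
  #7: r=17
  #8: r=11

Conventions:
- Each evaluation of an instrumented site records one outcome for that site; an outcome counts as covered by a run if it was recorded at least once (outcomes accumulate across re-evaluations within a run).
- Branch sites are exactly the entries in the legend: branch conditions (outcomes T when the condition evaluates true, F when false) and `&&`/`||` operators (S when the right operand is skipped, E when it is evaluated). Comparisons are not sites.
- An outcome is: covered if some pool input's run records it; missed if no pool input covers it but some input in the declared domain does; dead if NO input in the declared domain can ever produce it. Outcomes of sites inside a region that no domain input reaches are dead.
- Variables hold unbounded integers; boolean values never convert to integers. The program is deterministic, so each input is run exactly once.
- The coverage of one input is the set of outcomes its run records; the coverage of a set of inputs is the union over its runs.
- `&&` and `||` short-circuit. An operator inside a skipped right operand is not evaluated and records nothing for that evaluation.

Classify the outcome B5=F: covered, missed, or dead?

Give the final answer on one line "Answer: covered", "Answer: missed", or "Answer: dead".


no pool input records B5=F
checking all 45 inputs in the declared domain: B5=F is never recorded -> dead
Answer: dead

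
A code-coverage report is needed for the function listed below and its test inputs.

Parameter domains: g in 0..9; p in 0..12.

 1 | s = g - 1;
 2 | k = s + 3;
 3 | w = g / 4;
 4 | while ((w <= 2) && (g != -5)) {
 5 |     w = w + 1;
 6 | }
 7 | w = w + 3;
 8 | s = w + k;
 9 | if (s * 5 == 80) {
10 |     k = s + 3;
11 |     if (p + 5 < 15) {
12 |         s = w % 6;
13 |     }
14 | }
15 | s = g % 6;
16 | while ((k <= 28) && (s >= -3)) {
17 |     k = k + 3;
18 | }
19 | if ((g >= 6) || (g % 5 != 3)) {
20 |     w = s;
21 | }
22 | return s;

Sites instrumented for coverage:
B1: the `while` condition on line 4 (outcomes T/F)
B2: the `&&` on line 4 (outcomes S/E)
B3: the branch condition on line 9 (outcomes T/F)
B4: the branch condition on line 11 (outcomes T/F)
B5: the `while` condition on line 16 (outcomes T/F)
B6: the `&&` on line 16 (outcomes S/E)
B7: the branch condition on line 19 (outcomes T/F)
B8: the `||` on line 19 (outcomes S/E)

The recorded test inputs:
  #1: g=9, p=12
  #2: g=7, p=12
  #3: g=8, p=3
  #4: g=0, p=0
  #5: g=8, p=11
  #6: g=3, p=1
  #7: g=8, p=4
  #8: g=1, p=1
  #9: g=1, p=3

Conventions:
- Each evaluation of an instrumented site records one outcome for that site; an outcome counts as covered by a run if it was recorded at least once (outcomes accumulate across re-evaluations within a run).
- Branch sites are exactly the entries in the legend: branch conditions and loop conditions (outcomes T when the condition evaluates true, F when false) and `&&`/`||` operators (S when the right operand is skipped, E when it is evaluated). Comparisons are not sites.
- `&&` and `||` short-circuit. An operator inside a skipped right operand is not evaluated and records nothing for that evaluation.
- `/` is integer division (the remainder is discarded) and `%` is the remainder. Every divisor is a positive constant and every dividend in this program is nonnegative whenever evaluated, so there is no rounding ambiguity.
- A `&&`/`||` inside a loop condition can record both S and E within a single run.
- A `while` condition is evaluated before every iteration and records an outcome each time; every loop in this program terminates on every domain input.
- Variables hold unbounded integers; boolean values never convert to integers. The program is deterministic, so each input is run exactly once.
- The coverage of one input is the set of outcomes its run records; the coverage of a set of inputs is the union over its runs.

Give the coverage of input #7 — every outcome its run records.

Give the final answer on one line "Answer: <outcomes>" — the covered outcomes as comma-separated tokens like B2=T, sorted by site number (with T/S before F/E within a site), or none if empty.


Running input #7 (g=8, p=4), event by event:
  B2->E, B1->T, B2->S, B1->F, B3->T, B4->T, B6->E, B5->T, B6->E, B5->T
  B6->E, B5->T, B6->E, B5->T, B6->S, B5->F, B8->S, B7->T
as a set, this run covers: B1=T, B1=F, B2=S, B2=E, B3=T, B4=T, B5=T, B5=F, B6=S, B6=E, B7=T, B8=S
Answer: B1=T, B1=F, B2=S, B2=E, B3=T, B4=T, B5=T, B5=F, B6=S, B6=E, B7=T, B8=S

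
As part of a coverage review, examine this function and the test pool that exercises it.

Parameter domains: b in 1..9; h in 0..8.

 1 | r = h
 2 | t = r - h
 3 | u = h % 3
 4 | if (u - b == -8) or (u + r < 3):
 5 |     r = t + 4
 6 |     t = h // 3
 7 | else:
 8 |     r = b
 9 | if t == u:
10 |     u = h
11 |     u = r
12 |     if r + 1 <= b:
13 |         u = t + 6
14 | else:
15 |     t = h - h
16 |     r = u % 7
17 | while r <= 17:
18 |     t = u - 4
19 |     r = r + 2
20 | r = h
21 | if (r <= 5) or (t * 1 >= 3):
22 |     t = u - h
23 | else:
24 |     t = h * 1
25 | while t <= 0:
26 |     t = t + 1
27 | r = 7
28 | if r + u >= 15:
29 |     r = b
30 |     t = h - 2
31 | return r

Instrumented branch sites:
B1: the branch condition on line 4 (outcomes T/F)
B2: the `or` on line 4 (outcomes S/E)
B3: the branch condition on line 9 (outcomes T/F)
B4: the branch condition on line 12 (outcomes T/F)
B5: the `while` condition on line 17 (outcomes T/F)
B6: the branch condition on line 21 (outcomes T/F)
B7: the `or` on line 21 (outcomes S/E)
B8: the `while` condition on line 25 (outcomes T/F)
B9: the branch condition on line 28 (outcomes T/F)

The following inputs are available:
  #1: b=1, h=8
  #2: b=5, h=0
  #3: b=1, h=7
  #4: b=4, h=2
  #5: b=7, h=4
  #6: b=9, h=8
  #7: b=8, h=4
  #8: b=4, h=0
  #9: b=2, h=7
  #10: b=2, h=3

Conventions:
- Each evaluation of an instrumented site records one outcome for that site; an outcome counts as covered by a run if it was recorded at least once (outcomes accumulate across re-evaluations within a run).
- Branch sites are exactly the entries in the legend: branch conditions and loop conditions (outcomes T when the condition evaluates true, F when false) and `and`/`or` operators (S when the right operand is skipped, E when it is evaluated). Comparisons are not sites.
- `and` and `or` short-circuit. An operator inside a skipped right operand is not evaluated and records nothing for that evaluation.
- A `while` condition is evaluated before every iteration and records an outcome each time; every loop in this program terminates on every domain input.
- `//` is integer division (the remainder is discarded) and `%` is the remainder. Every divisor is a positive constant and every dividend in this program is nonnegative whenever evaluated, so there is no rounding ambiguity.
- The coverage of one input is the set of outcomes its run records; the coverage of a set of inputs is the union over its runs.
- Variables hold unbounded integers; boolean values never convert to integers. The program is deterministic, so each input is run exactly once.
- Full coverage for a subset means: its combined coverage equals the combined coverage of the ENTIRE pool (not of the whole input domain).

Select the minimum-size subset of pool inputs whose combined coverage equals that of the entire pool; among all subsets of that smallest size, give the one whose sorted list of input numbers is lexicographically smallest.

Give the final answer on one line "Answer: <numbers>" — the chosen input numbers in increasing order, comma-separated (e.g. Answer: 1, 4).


input #1, b=1, h=8: events B2->E, B1->F, B3->F, B5->T, B5->T, B5->T, B5->T, B5->T, B5->T, B5->T, B5->T, B5->F, B7->E, B6->F, ...; outcomes B1=F, B2=E, B3=F, B5=T, B5=F, B6=F, B7=E, B8=F, B9=F
input #2, b=5, h=0: events B2->E, B1->T, B3->T, B4->T, B5->T, B5->T, B5->T, B5->T, B5->T, B5->T, B5->T, B5->F, B7->S, B6->T, ...; outcomes B1=T, B2=E, B3=T, B4=T, B5=T, B5=F, B6=T, B7=S, B8=F, B9=F
input #3, b=1, h=7: events B2->E, B1->F, B3->F, B5->T, B5->T, B5->T, B5->T, B5->T, B5->T, B5->T, B5->T, B5->T, B5->F, B7->E, ...; outcomes B1=F, B2=E, B3=F, B5=T, B5=F, B6=F, B7=E, B8=F, B9=F
input #4, b=4, h=2: events B2->E, B1->F, B3->F, B5->T, B5->T, B5->T, B5->T, B5->T, B5->T, B5->T, B5->T, B5->F, B7->S, B6->T, ...; outcomes B1=F, B2=E, B3=F, B5=T, B5=F, B6=T, B7=S, B8=T, B8=F, B9=F
input #5, b=7, h=4: events B2->E, B1->F, B3->F, B5->T, B5->T, B5->T, B5->T, B5->T, B5->T, B5->T, B5->T, B5->T, B5->F, B7->S, ...; outcomes B1=F, B2=E, B3=F, B5=T, B5=F, B6=T, B7=S, B8=T, B8=F, B9=F
input #6, b=9, h=8: events B2->E, B1->F, B3->F, B5->T, B5->T, B5->T, B5->T, B5->T, B5->T, B5->T, B5->T, B5->F, B7->E, B6->F, ...; outcomes B1=F, B2=E, B3=F, B5=T, B5=F, B6=F, B7=E, B8=F, B9=F
input #7, b=8, h=4: events B2->E, B1->F, B3->F, B5->T, B5->T, B5->T, B5->T, B5->T, B5->T, B5->T, B5->T, B5->T, B5->F, B7->S, ...; outcomes B1=F, B2=E, B3=F, B5=T, B5=F, B6=T, B7=S, B8=T, B8=F, B9=F
input #8, b=4, h=0: events B2->E, B1->T, B3->T, B4->F, B5->T, B5->T, B5->T, B5->T, B5->T, B5->T, B5->T, B5->F, B7->S, B6->T, ...; outcomes B1=T, B2=E, B3=T, B4=F, B5=T, B5=F, B6=T, B7=S, B8=F, B9=F
input #9, b=2, h=7: events B2->E, B1->F, B3->F, B5->T, B5->T, B5->T, B5->T, B5->T, B5->T, B5->T, B5->T, B5->T, B5->F, B7->E, ...; outcomes B1=F, B2=E, B3=F, B5=T, B5=F, B6=F, B7=E, B8=F, B9=F
input #10, b=2, h=3: events B2->E, B1->F, B3->T, B4->F, B5->T, B5->T, B5->T, B5->T, B5->T, B5->T, B5->T, B5->T, B5->F, B7->S, ...; outcomes B1=F, B2=E, B3=T, B4=F, B5=T, B5=F, B6=T, B7=S, B8=T, B8=F, B9=F
pool-wide coverage (16 outcomes): B1=T, B1=F, B2=E, B3=T, B3=F, B4=T, B4=F, B5=T, B5=F, B6=T, B6=F, B7=S, B7=E, B8=T, B8=F, B9=F
no size-1 subset reaches all 16 outcomes (best union: 11/16)
no size-2 subset reaches all 16 outcomes (best union: 14/16)
the canonical winner is {1, 2, 10}: size 3, full 16-outcome coverage, earliest index list among size-3 covers
Answer: 1, 2, 10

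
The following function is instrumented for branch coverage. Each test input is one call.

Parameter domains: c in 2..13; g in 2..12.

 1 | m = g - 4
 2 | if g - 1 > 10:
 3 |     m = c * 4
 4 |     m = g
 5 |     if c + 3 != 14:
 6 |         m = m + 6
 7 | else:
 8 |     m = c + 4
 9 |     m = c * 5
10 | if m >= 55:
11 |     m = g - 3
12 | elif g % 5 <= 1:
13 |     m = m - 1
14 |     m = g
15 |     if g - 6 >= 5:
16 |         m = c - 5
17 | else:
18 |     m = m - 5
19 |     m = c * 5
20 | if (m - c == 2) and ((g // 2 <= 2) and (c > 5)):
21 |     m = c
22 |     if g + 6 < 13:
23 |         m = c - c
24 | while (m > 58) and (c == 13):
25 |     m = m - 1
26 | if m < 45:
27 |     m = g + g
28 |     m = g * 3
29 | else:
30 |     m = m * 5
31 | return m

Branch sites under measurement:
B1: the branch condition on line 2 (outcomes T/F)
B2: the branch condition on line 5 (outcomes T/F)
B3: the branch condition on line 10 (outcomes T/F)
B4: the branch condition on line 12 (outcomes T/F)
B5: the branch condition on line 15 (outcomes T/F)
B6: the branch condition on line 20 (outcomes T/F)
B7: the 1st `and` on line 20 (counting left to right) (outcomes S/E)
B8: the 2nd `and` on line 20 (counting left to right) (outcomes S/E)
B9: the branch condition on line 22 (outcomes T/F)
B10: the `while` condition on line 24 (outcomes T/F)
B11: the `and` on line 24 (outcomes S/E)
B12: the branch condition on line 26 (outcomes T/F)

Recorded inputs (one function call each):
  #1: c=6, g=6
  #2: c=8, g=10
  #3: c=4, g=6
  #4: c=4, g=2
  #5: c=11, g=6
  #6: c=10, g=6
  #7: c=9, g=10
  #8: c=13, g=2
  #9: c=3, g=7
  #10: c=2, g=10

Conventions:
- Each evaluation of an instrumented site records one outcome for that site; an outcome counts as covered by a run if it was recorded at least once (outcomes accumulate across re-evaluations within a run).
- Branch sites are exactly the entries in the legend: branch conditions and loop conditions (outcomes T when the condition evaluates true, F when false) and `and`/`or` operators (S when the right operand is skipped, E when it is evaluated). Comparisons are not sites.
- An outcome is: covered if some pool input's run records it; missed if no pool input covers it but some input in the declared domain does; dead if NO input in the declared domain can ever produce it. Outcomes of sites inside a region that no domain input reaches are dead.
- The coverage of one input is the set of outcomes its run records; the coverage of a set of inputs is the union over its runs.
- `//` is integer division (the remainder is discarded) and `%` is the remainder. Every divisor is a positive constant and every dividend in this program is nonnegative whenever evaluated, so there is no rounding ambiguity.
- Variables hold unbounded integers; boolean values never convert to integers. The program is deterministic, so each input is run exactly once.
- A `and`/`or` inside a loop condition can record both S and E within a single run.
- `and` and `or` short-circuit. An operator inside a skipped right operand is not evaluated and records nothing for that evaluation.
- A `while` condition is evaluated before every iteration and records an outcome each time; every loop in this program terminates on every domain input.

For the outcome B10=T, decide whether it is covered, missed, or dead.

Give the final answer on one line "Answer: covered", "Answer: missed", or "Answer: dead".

no pool input records B10=T
but domain input (c=13, g=12) does record it -> reachable, so missed

Answer: missed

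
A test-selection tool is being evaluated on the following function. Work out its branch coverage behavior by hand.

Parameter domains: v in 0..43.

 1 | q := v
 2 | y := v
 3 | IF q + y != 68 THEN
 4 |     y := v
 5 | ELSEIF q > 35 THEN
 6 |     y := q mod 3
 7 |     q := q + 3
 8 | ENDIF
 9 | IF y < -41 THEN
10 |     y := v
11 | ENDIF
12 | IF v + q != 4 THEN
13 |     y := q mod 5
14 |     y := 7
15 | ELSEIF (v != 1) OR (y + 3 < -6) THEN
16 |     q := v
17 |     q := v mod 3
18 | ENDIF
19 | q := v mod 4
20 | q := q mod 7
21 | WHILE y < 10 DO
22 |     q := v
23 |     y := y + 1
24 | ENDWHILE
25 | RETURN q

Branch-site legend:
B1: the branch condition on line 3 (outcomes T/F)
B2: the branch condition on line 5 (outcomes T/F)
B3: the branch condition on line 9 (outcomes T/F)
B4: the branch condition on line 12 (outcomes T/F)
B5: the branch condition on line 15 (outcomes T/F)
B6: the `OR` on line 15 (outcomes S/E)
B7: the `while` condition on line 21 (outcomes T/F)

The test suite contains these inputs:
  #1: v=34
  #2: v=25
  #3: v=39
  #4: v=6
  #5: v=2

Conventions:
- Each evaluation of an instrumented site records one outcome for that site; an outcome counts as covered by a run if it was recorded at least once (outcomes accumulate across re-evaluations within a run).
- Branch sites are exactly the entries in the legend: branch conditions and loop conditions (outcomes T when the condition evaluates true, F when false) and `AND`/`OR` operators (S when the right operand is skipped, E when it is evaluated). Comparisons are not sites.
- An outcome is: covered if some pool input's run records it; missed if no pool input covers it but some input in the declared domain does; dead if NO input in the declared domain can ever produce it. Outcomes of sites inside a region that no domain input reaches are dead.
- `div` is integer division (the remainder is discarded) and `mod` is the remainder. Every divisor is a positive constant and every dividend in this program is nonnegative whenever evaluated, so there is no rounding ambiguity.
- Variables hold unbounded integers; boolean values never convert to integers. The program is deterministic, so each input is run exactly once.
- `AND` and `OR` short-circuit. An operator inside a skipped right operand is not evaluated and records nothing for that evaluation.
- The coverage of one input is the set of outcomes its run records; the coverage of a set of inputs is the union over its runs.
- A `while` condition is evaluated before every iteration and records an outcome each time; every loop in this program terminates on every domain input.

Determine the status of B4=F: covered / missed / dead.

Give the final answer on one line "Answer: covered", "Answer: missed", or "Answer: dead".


B4=F is recorded by pool input(s) 5 -> covered
Answer: covered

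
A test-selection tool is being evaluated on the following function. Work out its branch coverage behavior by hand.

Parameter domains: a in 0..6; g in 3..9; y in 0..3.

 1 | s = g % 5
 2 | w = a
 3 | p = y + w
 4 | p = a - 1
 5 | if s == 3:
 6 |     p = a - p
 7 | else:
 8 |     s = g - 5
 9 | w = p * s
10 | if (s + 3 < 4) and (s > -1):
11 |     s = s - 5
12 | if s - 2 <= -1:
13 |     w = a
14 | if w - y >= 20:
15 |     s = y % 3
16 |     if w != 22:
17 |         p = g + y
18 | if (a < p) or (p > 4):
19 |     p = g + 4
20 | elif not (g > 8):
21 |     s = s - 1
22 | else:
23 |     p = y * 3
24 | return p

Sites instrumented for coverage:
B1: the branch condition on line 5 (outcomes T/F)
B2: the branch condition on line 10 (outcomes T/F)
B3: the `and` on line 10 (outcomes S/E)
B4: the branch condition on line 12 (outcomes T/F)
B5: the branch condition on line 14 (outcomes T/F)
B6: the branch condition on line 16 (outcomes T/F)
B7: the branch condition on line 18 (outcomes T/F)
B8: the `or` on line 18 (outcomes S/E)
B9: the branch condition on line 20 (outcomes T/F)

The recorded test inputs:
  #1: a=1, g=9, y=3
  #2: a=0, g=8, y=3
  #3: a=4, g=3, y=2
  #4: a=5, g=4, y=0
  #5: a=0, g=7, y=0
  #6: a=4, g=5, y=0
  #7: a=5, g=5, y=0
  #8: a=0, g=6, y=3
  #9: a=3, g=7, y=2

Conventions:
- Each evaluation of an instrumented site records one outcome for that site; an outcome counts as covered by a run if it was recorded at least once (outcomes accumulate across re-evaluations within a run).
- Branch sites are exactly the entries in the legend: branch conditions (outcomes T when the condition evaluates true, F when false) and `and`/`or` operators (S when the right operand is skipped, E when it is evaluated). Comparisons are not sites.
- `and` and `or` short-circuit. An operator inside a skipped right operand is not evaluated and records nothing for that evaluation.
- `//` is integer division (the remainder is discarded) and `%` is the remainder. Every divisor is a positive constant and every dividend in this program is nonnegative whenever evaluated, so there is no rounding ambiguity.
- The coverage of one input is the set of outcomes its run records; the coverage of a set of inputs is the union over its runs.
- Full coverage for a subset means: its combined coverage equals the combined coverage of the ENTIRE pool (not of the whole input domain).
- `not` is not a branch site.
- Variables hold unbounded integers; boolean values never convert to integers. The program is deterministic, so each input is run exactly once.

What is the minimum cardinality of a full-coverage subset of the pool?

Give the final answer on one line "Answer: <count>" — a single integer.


#1 (a=1, g=9, y=3) -> B1->F, B3->S, B2->F, B4->F, B5->F, B8->E, B7->F, B9->F; covered: B1=F, B2=F, B3=S, B4=F, B5=F, B7=F, B8=E, B9=F
#2 (a=0, g=8, y=3) -> B1->T, B3->S, B2->F, B4->F, B5->F, B8->S, B7->T; covered: B1=T, B2=F, B3=S, B4=F, B5=F, B7=T, B8=S
#3 (a=4, g=3, y=2) -> B1->T, B3->S, B2->F, B4->F, B5->F, B8->E, B7->F, B9->T; covered: B1=T, B2=F, B3=S, B4=F, B5=F, B7=F, B8=E, B9=T
#4 (a=5, g=4, y=0) -> B1->F, B3->E, B2->F, B4->T, B5->F, B8->E, B7->F, B9->T; covered: B1=F, B2=F, B3=E, B4=T, B5=F, B7=F, B8=E, B9=T
#5 (a=0, g=7, y=0) -> B1->F, B3->S, B2->F, B4->F, B5->F, B8->E, B7->F, B9->T; covered: B1=F, B2=F, B3=S, B4=F, B5=F, B7=F, B8=E, B9=T
#6 (a=4, g=5, y=0) -> B1->F, B3->E, B2->T, B4->T, B5->F, B8->E, B7->F, B9->T; covered: B1=F, B2=T, B3=E, B4=T, B5=F, B7=F, B8=E, B9=T
#7 (a=5, g=5, y=0) -> B1->F, B3->E, B2->T, B4->T, B5->F, B8->E, B7->F, B9->T; covered: B1=F, B2=T, B3=E, B4=T, B5=F, B7=F, B8=E, B9=T
#8 (a=0, g=6, y=3) -> B1->F, B3->S, B2->F, B4->T, B5->F, B8->E, B7->F, B9->T; covered: B1=F, B2=F, B3=S, B4=T, B5=F, B7=F, B8=E, B9=T
#9 (a=3, g=7, y=2) -> B1->F, B3->S, B2->F, B4->F, B5->F, B8->E, B7->F, B9->T; covered: B1=F, B2=F, B3=S, B4=F, B5=F, B7=F, B8=E, B9=T
union over all inputs: B1=T, B1=F, B2=T, B2=F, B3=S, B3=E, B4=T, B4=F, B5=F, B7=T, B7=F, B8=S, B8=E, B9=T, B9=F (15 outcomes)
checked all size-1 subsets: none covers 15 outcomes (max 8/15)
checked all size-2 subsets: none covers 15 outcomes (max 14/15)
at size 3, {1, 2, 6} reaches all 15 outcomes; every lexicographically earlier size-3 subset fails
Answer: 3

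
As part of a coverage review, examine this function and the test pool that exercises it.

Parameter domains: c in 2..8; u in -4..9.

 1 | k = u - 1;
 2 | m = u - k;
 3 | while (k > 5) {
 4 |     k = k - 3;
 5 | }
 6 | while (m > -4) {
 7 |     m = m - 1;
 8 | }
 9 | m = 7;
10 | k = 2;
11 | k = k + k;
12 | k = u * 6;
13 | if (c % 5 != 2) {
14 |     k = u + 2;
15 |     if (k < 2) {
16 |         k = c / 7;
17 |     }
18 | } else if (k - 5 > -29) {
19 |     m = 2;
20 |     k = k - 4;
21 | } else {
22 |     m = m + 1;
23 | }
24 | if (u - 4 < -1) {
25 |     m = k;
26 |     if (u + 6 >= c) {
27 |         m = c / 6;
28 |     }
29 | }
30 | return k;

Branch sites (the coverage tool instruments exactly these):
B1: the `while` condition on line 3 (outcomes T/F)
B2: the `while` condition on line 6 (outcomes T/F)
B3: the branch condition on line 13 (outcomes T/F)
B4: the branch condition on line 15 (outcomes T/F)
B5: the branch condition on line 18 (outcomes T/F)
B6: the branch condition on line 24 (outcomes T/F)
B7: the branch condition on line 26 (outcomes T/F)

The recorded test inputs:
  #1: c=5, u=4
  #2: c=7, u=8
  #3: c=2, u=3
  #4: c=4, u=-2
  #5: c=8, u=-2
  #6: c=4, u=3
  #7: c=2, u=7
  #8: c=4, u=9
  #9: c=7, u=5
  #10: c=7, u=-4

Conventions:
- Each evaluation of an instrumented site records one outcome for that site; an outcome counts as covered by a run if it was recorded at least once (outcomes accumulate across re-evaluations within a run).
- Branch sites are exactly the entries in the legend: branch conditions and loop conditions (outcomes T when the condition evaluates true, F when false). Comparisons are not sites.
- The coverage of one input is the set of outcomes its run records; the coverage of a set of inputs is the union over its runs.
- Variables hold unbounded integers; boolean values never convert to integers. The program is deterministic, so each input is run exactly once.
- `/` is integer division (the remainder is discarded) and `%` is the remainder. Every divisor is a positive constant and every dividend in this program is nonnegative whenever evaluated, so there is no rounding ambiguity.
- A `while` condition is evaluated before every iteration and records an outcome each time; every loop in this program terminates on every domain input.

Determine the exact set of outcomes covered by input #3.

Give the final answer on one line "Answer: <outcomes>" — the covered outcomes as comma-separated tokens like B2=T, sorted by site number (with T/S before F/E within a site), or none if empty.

Event log for input #3 (c=2, u=3):
  B1->F, B2->T, B2->T, B2->T, B2->T, B2->T, B2->F, B3->F, B5->T, B6->F
collecting distinct outcomes: B1=F, B2=T, B2=F, B3=F, B5=T, B6=F

Answer: B1=F, B2=T, B2=F, B3=F, B5=T, B6=F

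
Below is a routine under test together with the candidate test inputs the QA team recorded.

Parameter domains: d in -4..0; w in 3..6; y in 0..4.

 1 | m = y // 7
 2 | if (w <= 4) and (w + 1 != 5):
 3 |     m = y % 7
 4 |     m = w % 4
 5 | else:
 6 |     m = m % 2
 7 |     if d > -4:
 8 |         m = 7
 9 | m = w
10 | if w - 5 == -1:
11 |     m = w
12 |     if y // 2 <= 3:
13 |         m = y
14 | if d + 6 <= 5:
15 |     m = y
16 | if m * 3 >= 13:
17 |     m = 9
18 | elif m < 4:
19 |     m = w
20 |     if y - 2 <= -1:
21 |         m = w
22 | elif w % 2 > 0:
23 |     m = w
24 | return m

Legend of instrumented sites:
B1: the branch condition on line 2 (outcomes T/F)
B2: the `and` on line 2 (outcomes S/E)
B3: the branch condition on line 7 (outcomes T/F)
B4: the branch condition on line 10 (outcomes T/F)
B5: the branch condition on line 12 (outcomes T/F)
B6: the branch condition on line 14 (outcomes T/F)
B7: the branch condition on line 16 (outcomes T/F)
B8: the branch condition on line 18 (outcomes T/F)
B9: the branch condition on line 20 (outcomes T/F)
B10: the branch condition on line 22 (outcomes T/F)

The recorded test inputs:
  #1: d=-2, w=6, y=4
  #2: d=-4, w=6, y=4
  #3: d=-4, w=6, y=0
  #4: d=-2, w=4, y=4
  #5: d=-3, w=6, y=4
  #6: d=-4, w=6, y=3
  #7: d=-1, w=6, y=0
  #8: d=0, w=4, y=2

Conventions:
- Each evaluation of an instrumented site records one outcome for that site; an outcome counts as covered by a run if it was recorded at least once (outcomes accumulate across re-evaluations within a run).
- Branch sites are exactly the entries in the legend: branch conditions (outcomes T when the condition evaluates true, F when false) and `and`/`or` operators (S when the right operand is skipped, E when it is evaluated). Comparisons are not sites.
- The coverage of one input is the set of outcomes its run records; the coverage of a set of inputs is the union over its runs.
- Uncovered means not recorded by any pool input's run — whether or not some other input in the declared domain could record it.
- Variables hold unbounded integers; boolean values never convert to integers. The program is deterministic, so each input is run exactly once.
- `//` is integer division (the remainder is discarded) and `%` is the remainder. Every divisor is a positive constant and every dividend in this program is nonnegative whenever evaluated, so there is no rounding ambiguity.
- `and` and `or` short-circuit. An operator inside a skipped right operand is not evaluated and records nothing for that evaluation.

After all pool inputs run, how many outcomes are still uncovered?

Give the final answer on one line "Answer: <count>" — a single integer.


#1 (d=-2, w=6, y=4) -> B2->S, B1->F, B3->T, B4->F, B6->T, B7->F, B8->F, B10->F; covered: B1=F, B2=S, B3=T, B4=F, B6=T, B7=F, B8=F, B10=F
#2 (d=-4, w=6, y=4) -> B2->S, B1->F, B3->F, B4->F, B6->T, B7->F, B8->F, B10->F; covered: B1=F, B2=S, B3=F, B4=F, B6=T, B7=F, B8=F, B10=F
#3 (d=-4, w=6, y=0) -> B2->S, B1->F, B3->F, B4->F, B6->T, B7->F, B8->T, B9->T; covered: B1=F, B2=S, B3=F, B4=F, B6=T, B7=F, B8=T, B9=T
#4 (d=-2, w=4, y=4) -> B2->E, B1->F, B3->T, B4->T, B5->T, B6->T, B7->F, B8->F, B10->F; covered: B1=F, B2=E, B3=T, B4=T, B5=T, B6=T, B7=F, B8=F, B10=F
#5 (d=-3, w=6, y=4) -> B2->S, B1->F, B3->T, B4->F, B6->T, B7->F, B8->F, B10->F; covered: B1=F, B2=S, B3=T, B4=F, B6=T, B7=F, B8=F, B10=F
#6 (d=-4, w=6, y=3) -> B2->S, B1->F, B3->F, B4->F, B6->T, B7->F, B8->T, B9->F; covered: B1=F, B2=S, B3=F, B4=F, B6=T, B7=F, B8=T, B9=F
#7 (d=-1, w=6, y=0) -> B2->S, B1->F, B3->T, B4->F, B6->T, B7->F, B8->T, B9->T; covered: B1=F, B2=S, B3=T, B4=F, B6=T, B7=F, B8=T, B9=T
#8 (d=0, w=4, y=2) -> B2->E, B1->F, B3->T, B4->T, B5->T, B6->F, B7->F, B8->T, B9->F; covered: B1=F, B2=E, B3=T, B4=T, B5=T, B6=F, B7=F, B8=T, B9=F
union over the pool: B1=F, B2=S, B2=E, B3=T, B3=F, B4=T, B4=F, B5=T, B6=T, B6=F, B7=F, B8=T, B8=F, B9=T, B9=F, B10=F
uncovered (4 of 20): B1=T, B5=F, B7=T, B10=T
Answer: 4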